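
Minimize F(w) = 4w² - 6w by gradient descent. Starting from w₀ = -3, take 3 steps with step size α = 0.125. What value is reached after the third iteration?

F′(w) = 8w - 6
Step 1: F′(-3) = -30; w₁ = -3 − 0.125·(-30) = 0.75
Step 2: F′(0.75) = 0; w₂ = 0.75 − 0.125·0 = 0.75
Step 3: F′(0.75) = 0; w₃ = 0.75 − 0.125·0 = 0.75

0.75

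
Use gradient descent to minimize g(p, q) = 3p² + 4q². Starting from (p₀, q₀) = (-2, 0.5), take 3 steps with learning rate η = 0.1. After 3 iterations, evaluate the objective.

∇g = (6p, 8q)
(p₁, q₁) = (-2, 0.5) − 0.1·(-12, 4) = (-0.8, 0.1)
(p₂, q₂) = (-0.8, 0.1) − 0.1·(-4.8, 0.8) = (-0.32, 0.02)
(p₃, q₃) = (-0.32, 0.02) − 0.1·(-1.92, 0.16) = (-0.128, 0.004)
g(-0.128, 0.004) = 0.049216

0.049216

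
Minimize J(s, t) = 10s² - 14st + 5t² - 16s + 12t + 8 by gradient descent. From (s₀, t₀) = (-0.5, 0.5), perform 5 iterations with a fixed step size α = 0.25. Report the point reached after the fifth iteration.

∇J = (20s - 14t - 16, -14s + 10t + 12)
(s₁, t₁) = (-0.5, 0.5) − 0.25·(-33, 24) = (7.75, -5.5)
(s₂, t₂) = (7.75, -5.5) − 0.25·(216, -151.5) = (-46.25, 32.375)
(s₃, t₃) = (-46.25, 32.375) − 0.25·(-1394.25, 983.25) = (302.3125, -213.4375)
(s₄, t₄) = (302.3125, -213.4375) − 0.25·(9018.375, -6354.75) = (-1952.28125, 1375.25)
(s₅, t₅) = (-1952.28125, 1375.25) − 0.25·(-58315.125, 41096.4375) = (12626.5, -8898.859375)

(12626.5, -8898.859375)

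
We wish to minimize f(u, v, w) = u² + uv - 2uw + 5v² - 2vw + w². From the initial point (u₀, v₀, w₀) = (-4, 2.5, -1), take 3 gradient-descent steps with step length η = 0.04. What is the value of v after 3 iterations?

0.668288

∇f = (2u + v - 2w, u + 10v - 2w, -2u - 2v + 2w)
(u₁, v₁, w₁) = (-4, 2.5, -1) − 0.04·(-3.5, 23, 1) = (-3.86, 1.58, -1.04)
(u₂, v₂, w₂) = (-3.86, 1.58, -1.04) − 0.04·(-4.06, 14.02, 2.48) = (-3.6976, 1.0192, -1.1392)
(u₃, v₃, w₃) = (-3.6976, 1.0192, -1.1392) − 0.04·(-4.0976, 8.7728, 3.0784) = (-3.533696, 0.668288, -1.262336)
v = 0.668288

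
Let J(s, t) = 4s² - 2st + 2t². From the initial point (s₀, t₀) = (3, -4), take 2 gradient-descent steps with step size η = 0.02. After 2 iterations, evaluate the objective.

45.48272128

∇J = (8s - 2t, -2s + 4t)
Step 1: at (3, -4), ∇J = (32, -22) → (3, -4) − 0.02·(32, -22) = (2.36, -3.56)
Step 2: at (2.36, -3.56), ∇J = (26, -18.96) → (2.36, -3.56) − 0.02·(26, -18.96) = (1.84, -3.1808)
J(1.84, -3.1808) = 45.48272128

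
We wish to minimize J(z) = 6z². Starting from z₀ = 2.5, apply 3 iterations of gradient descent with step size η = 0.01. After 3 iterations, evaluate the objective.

17.4151532544

J′(z) = 12z
Step 1: J′(2.5) = 30; z₁ = 2.5 − 0.01·30 = 2.2
Step 2: J′(2.2) = 26.4; z₂ = 2.2 − 0.01·26.4 = 1.936
Step 3: J′(1.936) = 23.232; z₃ = 1.936 − 0.01·23.232 = 1.70368
J(1.70368) = 17.4151532544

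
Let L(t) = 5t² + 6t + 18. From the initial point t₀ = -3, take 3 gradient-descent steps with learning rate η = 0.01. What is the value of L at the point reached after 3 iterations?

31.5055008

L′(t) = 10t + 6
t₁ = -3 − 0.01·(-24) = -2.76
t₂ = -2.76 − 0.01·(-21.6) = -2.544
t₃ = -2.544 − 0.01·(-19.44) = -2.3496
L(-2.3496) = 31.5055008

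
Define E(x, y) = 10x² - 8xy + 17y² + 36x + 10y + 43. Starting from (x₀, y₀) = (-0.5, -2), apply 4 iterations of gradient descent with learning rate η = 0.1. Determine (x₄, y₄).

(40.6072, -94.5584)

∇E = (20x - 8y + 36, -8x + 34y + 10)
Step 1: at (-0.5, -2), ∇E = (42, -54) → (-0.5, -2) − 0.1·(42, -54) = (-4.7, 3.4)
Step 2: at (-4.7, 3.4), ∇E = (-85.2, 163.2) → (-4.7, 3.4) − 0.1·(-85.2, 163.2) = (3.82, -12.92)
Step 3: at (3.82, -12.92), ∇E = (215.76, -459.84) → (3.82, -12.92) − 0.1·(215.76, -459.84) = (-17.756, 33.064)
Step 4: at (-17.756, 33.064), ∇E = (-583.632, 1276.224) → (-17.756, 33.064) − 0.1·(-583.632, 1276.224) = (40.6072, -94.5584)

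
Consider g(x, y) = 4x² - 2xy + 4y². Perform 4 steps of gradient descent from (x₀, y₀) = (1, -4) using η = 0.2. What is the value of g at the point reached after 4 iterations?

62.50003456

∇g = (8x - 2y, -2x + 8y)
(x₁, y₁) = (1, -4) − 0.2·(16, -34) = (-2.2, 2.8)
(x₂, y₂) = (-2.2, 2.8) − 0.2·(-23.2, 26.8) = (2.44, -2.56)
(x₃, y₃) = (2.44, -2.56) − 0.2·(24.64, -25.36) = (-2.488, 2.512)
(x₄, y₄) = (-2.488, 2.512) − 0.2·(-24.928, 25.072) = (2.4976, -2.5024)
g(2.4976, -2.5024) = 62.50003456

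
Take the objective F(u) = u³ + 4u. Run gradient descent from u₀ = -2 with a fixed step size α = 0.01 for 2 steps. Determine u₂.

-2.339968

F′(u) = 3u² + 4
u₁ = -2 − 0.01·16 = -2.16
u₂ = -2.16 − 0.01·17.9968 = -2.339968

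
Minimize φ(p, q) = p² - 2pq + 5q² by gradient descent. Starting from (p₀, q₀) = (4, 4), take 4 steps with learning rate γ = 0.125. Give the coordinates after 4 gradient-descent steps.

(2, 0.5)

∇φ = (2p - 2q, -2p + 10q)
(p₁, q₁) = (4, 4) − 0.125·(0, 32) = (4, 0)
(p₂, q₂) = (4, 0) − 0.125·(8, -8) = (3, 1)
(p₃, q₃) = (3, 1) − 0.125·(4, 4) = (2.5, 0.5)
(p₄, q₄) = (2.5, 0.5) − 0.125·(4, 0) = (2, 0.5)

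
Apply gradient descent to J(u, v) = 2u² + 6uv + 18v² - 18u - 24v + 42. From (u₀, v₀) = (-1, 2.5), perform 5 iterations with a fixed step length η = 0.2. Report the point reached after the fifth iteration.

∇J = (4u + 6v - 18, 6u + 36v - 24)
Step 1: at (-1, 2.5), ∇J = (-7, 60) → (-1, 2.5) − 0.2·(-7, 60) = (0.4, -9.5)
Step 2: at (0.4, -9.5), ∇J = (-73.4, -363.6) → (0.4, -9.5) − 0.2·(-73.4, -363.6) = (15.08, 63.22)
Step 3: at (15.08, 63.22), ∇J = (421.64, 2342.4) → (15.08, 63.22) − 0.2·(421.64, 2342.4) = (-69.248, -405.26)
Step 4: at (-69.248, -405.26), ∇J = (-2726.552, -15028.848) → (-69.248, -405.26) − 0.2·(-2726.552, -15028.848) = (476.0624, 2600.5096)
Step 5: at (476.0624, 2600.5096), ∇J = (17489.3072, 96450.72) → (476.0624, 2600.5096) − 0.2·(17489.3072, 96450.72) = (-3021.79904, -16689.6344)

(-3021.79904, -16689.6344)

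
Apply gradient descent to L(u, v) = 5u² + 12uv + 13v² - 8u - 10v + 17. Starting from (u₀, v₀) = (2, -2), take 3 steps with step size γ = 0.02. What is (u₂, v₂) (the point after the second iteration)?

(2.2496, -0.9328)

∇L = (10u + 12v - 8, 12u + 26v - 10)
Step 1: at (2, -2), ∇L = (-12, -38) → (2, -2) − 0.02·(-12, -38) = (2.24, -1.24)
Step 2: at (2.24, -1.24), ∇L = (-0.48, -15.36) → (2.24, -1.24) − 0.02·(-0.48, -15.36) = (2.2496, -0.9328)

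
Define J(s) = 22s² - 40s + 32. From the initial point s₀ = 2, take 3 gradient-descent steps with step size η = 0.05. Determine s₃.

J′(s) = 44s - 40
s₁ = 2 − 0.05·48 = -0.4
s₂ = -0.4 − 0.05·(-57.6) = 2.48
s₃ = 2.48 − 0.05·69.12 = -0.976

-0.976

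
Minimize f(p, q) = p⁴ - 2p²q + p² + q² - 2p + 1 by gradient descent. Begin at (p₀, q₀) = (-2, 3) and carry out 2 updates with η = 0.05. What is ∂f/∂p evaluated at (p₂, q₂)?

0.270864880416

∇f = (4p³ - 4pq + 2p - 2, -2p² + 2q)
Step 1: at (-2, 3), ∇f = (-14, -2) → (-2, 3) − 0.05·(-14, -2) = (-1.3, 3.1)
Step 2: at (-1.3, 3.1), ∇f = (2.732, 2.82) → (-1.3, 3.1) − 0.05·(2.732, 2.82) = (-1.4366, 2.959)
∂f/∂p at (-1.4366, 2.959) = 0.270864880416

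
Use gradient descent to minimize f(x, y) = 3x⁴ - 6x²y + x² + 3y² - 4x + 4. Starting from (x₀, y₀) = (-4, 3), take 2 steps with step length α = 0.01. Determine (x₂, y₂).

(1.84598528, 3.887376)

∇f = (12x³ - 12xy + 2x - 4, -6x² + 6y)
Step 1: at (-4, 3), ∇f = (-636, -78) → (-4, 3) − 0.01·(-636, -78) = (2.36, 3.78)
Step 2: at (2.36, 3.78), ∇f = (51.401472, -10.7376) → (2.36, 3.78) − 0.01·(51.401472, -10.7376) = (1.84598528, 3.887376)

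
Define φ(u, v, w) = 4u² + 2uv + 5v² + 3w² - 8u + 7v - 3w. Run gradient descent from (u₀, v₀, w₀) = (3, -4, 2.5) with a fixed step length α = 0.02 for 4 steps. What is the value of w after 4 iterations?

∇φ = (8u + 2v - 8, 2u + 10v + 7, 6w - 3)
(u₁, v₁, w₁) = (3, -4, 2.5) − 0.02·(8, -27, 12) = (2.84, -3.46, 2.26)
(u₂, v₂, w₂) = (2.84, -3.46, 2.26) − 0.02·(7.8, -21.92, 10.56) = (2.684, -3.0216, 2.0488)
(u₃, v₃, w₃) = (2.684, -3.0216, 2.0488) − 0.02·(7.4288, -17.848, 9.2928) = (2.535424, -2.66464, 1.862944)
(u₄, v₄, w₄) = (2.535424, -2.66464, 1.862944) − 0.02·(6.954112, -14.575552, 8.177664) = (2.39634176, -2.37312896, 1.69939072)
w = 1.69939072

1.69939072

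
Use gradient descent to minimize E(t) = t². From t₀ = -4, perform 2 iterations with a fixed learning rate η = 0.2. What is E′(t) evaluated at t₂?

E′(t) = 2t
Step 1: E′(-4) = -8; t₁ = -4 − 0.2·(-8) = -2.4
Step 2: E′(-2.4) = -4.8; t₂ = -2.4 − 0.2·(-4.8) = -1.44
E′(t) at (-1.44) = -2.88

-2.88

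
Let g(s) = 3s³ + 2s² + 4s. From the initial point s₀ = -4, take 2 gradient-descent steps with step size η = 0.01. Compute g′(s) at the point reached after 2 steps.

506.058674229504

g′(s) = 9s² + 4s + 4
s₁ = -4 − 0.01·132 = -5.32
s₂ = -5.32 − 0.01·237.4416 = -7.694416
g′(s) at (-7.694416) = 506.058674229504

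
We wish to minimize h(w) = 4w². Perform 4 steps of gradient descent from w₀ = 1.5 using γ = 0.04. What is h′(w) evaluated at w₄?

2.56576512

h′(w) = 8w
Step 1: h′(1.5) = 12; w₁ = 1.5 − 0.04·12 = 1.02
Step 2: h′(1.02) = 8.16; w₂ = 1.02 − 0.04·8.16 = 0.6936
Step 3: h′(0.6936) = 5.5488; w₃ = 0.6936 − 0.04·5.5488 = 0.471648
Step 4: h′(0.471648) = 3.773184; w₄ = 0.471648 − 0.04·3.773184 = 0.32072064
h′(w) at (0.32072064) = 2.56576512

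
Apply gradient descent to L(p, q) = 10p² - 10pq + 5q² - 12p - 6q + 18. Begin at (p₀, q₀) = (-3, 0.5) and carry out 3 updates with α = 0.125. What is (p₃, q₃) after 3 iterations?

∇L = (20p - 10q - 12, -10p + 10q - 6)
(p₁, q₁) = (-3, 0.5) − 0.125·(-77, 29) = (6.625, -3.125)
(p₂, q₂) = (6.625, -3.125) − 0.125·(151.75, -103.5) = (-12.34375, 9.8125)
(p₃, q₃) = (-12.34375, 9.8125) − 0.125·(-357, 215.5625) = (32.28125, -17.1328125)

(32.28125, -17.1328125)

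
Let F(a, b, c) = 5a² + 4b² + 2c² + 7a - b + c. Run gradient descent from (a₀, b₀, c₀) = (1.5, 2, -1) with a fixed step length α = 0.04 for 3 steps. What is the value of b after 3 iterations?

0.71456

∇F = (10a + 7, 8b - 1, 4c + 1)
Step 1: at (1.5, 2, -1), ∇F = (22, 15, -3) → (1.5, 2, -1) − 0.04·(22, 15, -3) = (0.62, 1.4, -0.88)
Step 2: at (0.62, 1.4, -0.88), ∇F = (13.2, 10.2, -2.52) → (0.62, 1.4, -0.88) − 0.04·(13.2, 10.2, -2.52) = (0.092, 0.992, -0.7792)
Step 3: at (0.092, 0.992, -0.7792), ∇F = (7.92, 6.936, -2.1168) → (0.092, 0.992, -0.7792) − 0.04·(7.92, 6.936, -2.1168) = (-0.2248, 0.71456, -0.694528)
b = 0.71456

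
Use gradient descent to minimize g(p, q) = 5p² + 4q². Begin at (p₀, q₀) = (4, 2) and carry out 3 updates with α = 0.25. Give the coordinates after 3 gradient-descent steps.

∇g = (10p, 8q)
(p₁, q₁) = (4, 2) − 0.25·(40, 16) = (-6, -2)
(p₂, q₂) = (-6, -2) − 0.25·(-60, -16) = (9, 2)
(p₃, q₃) = (9, 2) − 0.25·(90, 16) = (-13.5, -2)

(-13.5, -2)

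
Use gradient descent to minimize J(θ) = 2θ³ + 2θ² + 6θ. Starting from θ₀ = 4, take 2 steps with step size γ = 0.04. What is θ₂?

-0.969216

J′(θ) = 6θ² + 4θ + 6
θ₁ = 4 − 0.04·118 = -0.72
θ₂ = -0.72 − 0.04·6.2304 = -0.969216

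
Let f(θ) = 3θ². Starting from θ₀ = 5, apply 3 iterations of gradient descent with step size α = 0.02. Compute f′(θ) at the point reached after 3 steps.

20.44416

f′(θ) = 6θ
θ₁ = 5 − 0.02·30 = 4.4
θ₂ = 4.4 − 0.02·26.4 = 3.872
θ₃ = 3.872 − 0.02·23.232 = 3.40736
f′(θ) at (3.40736) = 20.44416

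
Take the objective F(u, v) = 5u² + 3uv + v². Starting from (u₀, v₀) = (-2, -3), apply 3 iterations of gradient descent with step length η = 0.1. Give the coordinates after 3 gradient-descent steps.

(0.513, -1.53)

∇F = (10u + 3v, 3u + 2v)
(u₁, v₁) = (-2, -3) − 0.1·(-29, -12) = (0.9, -1.8)
(u₂, v₂) = (0.9, -1.8) − 0.1·(3.6, -0.9) = (0.54, -1.71)
(u₃, v₃) = (0.54, -1.71) − 0.1·(0.27, -1.8) = (0.513, -1.53)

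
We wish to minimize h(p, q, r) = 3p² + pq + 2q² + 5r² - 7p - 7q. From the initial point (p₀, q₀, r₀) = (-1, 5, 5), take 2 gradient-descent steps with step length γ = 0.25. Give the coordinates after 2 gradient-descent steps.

∇h = (6p + q - 7, p + 4q - 7, 10r)
Step 1: at (-1, 5, 5), ∇h = (-8, 12, 50) → (-1, 5, 5) − 0.25·(-8, 12, 50) = (1, 2, -7.5)
Step 2: at (1, 2, -7.5), ∇h = (1, 2, -75) → (1, 2, -7.5) − 0.25·(1, 2, -75) = (0.75, 1.5, 11.25)

(0.75, 1.5, 11.25)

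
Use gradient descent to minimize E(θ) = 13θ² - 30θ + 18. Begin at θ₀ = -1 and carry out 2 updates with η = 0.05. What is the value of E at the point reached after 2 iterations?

1.1808

E′(θ) = 26θ - 30
θ₁ = -1 − 0.05·(-56) = 1.8
θ₂ = 1.8 − 0.05·16.8 = 0.96
E(0.96) = 1.1808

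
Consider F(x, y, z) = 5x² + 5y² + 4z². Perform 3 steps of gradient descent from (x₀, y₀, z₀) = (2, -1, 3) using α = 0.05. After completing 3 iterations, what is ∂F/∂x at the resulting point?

2.5

∇F = (10x, 10y, 8z)
(x₁, y₁, z₁) = (2, -1, 3) − 0.05·(20, -10, 24) = (1, -0.5, 1.8)
(x₂, y₂, z₂) = (1, -0.5, 1.8) − 0.05·(10, -5, 14.4) = (0.5, -0.25, 1.08)
(x₃, y₃, z₃) = (0.5, -0.25, 1.08) − 0.05·(5, -2.5, 8.64) = (0.25, -0.125, 0.648)
∂F/∂x at (0.25, -0.125, 0.648) = 2.5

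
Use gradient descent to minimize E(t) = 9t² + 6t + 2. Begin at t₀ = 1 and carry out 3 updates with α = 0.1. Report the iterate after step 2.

E′(t) = 18t + 6
Step 1: E′(1) = 24; t₁ = 1 − 0.1·24 = -1.4
Step 2: E′(-1.4) = -19.2; t₂ = -1.4 − 0.1·(-19.2) = 0.52

0.52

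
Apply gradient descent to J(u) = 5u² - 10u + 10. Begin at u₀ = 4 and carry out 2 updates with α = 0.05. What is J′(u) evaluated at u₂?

J′(u) = 10u - 10
Step 1: J′(4) = 30; u₁ = 4 − 0.05·30 = 2.5
Step 2: J′(2.5) = 15; u₂ = 2.5 − 0.05·15 = 1.75
J′(u) at (1.75) = 7.5

7.5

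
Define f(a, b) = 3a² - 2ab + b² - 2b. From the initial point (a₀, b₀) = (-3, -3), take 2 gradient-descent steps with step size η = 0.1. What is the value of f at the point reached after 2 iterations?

9.3312

∇f = (6a - 2b, -2a + 2b - 2)
Step 1: at (-3, -3), ∇f = (-12, -2) → (-3, -3) − 0.1·(-12, -2) = (-1.8, -2.8)
Step 2: at (-1.8, -2.8), ∇f = (-5.2, -4) → (-1.8, -2.8) − 0.1·(-5.2, -4) = (-1.28, -2.4)
f(-1.28, -2.4) = 9.3312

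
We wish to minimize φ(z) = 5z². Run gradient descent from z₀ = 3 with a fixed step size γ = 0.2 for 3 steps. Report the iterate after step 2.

φ′(z) = 10z
Step 1: φ′(3) = 30; z₁ = 3 − 0.2·30 = -3
Step 2: φ′(-3) = -30; z₂ = -3 − 0.2·(-30) = 3

3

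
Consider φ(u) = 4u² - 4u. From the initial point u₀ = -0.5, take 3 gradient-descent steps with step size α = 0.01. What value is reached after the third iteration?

-0.278688

φ′(u) = 8u - 4
u₁ = -0.5 − 0.01·(-8) = -0.42
u₂ = -0.42 − 0.01·(-7.36) = -0.3464
u₃ = -0.3464 − 0.01·(-6.7712) = -0.278688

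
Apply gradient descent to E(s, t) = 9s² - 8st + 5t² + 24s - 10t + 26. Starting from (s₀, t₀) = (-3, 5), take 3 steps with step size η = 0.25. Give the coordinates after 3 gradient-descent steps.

(365.625, -227)

∇E = (18s - 8t + 24, -8s + 10t - 10)
Step 1: at (-3, 5), ∇E = (-70, 64) → (-3, 5) − 0.25·(-70, 64) = (14.5, -11)
Step 2: at (14.5, -11), ∇E = (373, -236) → (14.5, -11) − 0.25·(373, -236) = (-78.75, 48)
Step 3: at (-78.75, 48), ∇E = (-1777.5, 1100) → (-78.75, 48) − 0.25·(-1777.5, 1100) = (365.625, -227)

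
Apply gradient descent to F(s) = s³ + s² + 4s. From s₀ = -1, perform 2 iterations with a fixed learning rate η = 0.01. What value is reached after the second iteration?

F′(s) = 3s² + 2s + 4
s₁ = -1 − 0.01·5 = -1.05
s₂ = -1.05 − 0.01·5.2075 = -1.102075

-1.102075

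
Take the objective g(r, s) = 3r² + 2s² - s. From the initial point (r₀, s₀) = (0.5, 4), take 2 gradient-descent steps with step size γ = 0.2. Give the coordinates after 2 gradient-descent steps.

(0.02, 0.4)

∇g = (6r, 4s - 1)
(r₁, s₁) = (0.5, 4) − 0.2·(3, 15) = (-0.1, 1)
(r₂, s₂) = (-0.1, 1) − 0.2·(-0.6, 3) = (0.02, 0.4)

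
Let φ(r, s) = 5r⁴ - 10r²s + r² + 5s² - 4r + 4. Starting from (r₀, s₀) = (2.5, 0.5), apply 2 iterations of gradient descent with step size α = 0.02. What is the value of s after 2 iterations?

∇φ = (20r³ - 20rs + 2r - 4, -10r² + 10s)
(r₁, s₁) = (2.5, 0.5) − 0.02·(288.5, -57.5) = (-3.27, 1.65)
(r₂, s₂) = (-3.27, 1.65) − 0.02·(-601.94566, -90.429) = (8.7689132, 3.45858)
s = 3.45858

3.45858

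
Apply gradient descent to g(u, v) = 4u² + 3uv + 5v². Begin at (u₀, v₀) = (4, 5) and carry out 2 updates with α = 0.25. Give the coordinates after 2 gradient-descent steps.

∇g = (8u + 3v, 3u + 10v)
(u₁, v₁) = (4, 5) − 0.25·(47, 62) = (-7.75, -10.5)
(u₂, v₂) = (-7.75, -10.5) − 0.25·(-93.5, -128.25) = (15.625, 21.5625)

(15.625, 21.5625)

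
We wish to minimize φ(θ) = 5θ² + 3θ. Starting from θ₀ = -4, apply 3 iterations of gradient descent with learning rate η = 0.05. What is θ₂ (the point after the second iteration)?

-1.225

φ′(θ) = 10θ + 3
θ₁ = -4 − 0.05·(-37) = -2.15
θ₂ = -2.15 − 0.05·(-18.5) = -1.225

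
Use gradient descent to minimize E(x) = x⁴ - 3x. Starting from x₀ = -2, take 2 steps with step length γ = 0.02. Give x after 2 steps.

-1.06424

E′(x) = 4x³ - 3
Step 1: E′(-2) = -35; x₁ = -2 − 0.02·(-35) = -1.3
Step 2: E′(-1.3) = -11.788; x₂ = -1.3 − 0.02·(-11.788) = -1.06424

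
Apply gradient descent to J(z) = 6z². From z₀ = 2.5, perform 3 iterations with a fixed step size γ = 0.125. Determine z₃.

-0.3125

J′(z) = 12z
Step 1: J′(2.5) = 30; z₁ = 2.5 − 0.125·30 = -1.25
Step 2: J′(-1.25) = -15; z₂ = -1.25 − 0.125·(-15) = 0.625
Step 3: J′(0.625) = 7.5; z₃ = 0.625 − 0.125·7.5 = -0.3125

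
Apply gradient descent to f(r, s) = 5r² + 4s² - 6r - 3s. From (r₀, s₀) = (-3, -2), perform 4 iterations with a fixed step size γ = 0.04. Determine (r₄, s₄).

(0.13344, -0.13280768)

∇f = (10r - 6, 8s - 3)
Step 1: at (-3, -2), ∇f = (-36, -19) → (-3, -2) − 0.04·(-36, -19) = (-1.56, -1.24)
Step 2: at (-1.56, -1.24), ∇f = (-21.6, -12.92) → (-1.56, -1.24) − 0.04·(-21.6, -12.92) = (-0.696, -0.7232)
Step 3: at (-0.696, -0.7232), ∇f = (-12.96, -8.7856) → (-0.696, -0.7232) − 0.04·(-12.96, -8.7856) = (-0.1776, -0.371776)
Step 4: at (-0.1776, -0.371776), ∇f = (-7.776, -5.974208) → (-0.1776, -0.371776) − 0.04·(-7.776, -5.974208) = (0.13344, -0.13280768)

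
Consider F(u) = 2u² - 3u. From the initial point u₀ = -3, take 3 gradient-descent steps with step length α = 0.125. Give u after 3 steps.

0.28125

F′(u) = 4u - 3
u₁ = -3 − 0.125·(-15) = -1.125
u₂ = -1.125 − 0.125·(-7.5) = -0.1875
u₃ = -0.1875 − 0.125·(-3.75) = 0.28125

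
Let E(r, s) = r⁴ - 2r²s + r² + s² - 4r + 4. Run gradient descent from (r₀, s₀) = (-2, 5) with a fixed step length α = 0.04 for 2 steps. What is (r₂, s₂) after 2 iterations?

∇E = (4r³ - 4rs + 2r - 4, -2r² + 2s)
(r₁, s₁) = (-2, 5) − 0.04·(0, 2) = (-2, 4.92)
(r₂, s₂) = (-2, 4.92) − 0.04·(-0.64, 1.84) = (-1.9744, 4.8464)

(-1.9744, 4.8464)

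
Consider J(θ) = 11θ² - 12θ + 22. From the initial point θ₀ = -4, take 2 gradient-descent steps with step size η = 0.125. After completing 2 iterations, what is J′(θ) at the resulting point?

J′(θ) = 22θ - 12
Step 1: J′(-4) = -100; θ₁ = -4 − 0.125·(-100) = 8.5
Step 2: J′(8.5) = 175; θ₂ = 8.5 − 0.125·175 = -13.375
J′(θ) at (-13.375) = -306.25

-306.25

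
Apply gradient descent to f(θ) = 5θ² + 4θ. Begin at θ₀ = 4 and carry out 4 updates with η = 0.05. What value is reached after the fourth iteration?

f′(θ) = 10θ + 4
Step 1: f′(4) = 44; θ₁ = 4 − 0.05·44 = 1.8
Step 2: f′(1.8) = 22; θ₂ = 1.8 − 0.05·22 = 0.7
Step 3: f′(0.7) = 11; θ₃ = 0.7 − 0.05·11 = 0.15
Step 4: f′(0.15) = 5.5; θ₄ = 0.15 − 0.05·5.5 = -0.125

-0.125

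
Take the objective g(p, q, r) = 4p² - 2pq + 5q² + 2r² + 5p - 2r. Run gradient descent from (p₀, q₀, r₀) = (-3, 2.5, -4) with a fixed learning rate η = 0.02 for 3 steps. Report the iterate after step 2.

∇g = (8p - 2q + 5, -2p + 10q, 4r - 2)
(p₁, q₁, r₁) = (-3, 2.5, -4) − 0.02·(-24, 31, -18) = (-2.52, 1.88, -3.64)
(p₂, q₂, r₂) = (-2.52, 1.88, -3.64) − 0.02·(-18.92, 23.84, -16.56) = (-2.1416, 1.4032, -3.3088)

(-2.1416, 1.4032, -3.3088)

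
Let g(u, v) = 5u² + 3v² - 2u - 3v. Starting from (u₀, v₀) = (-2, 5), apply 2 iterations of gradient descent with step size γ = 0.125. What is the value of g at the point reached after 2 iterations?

-0.6181640625

∇g = (10u - 2, 6v - 3)
Step 1: at (-2, 5), ∇g = (-22, 27) → (-2, 5) − 0.125·(-22, 27) = (0.75, 1.625)
Step 2: at (0.75, 1.625), ∇g = (5.5, 6.75) → (0.75, 1.625) − 0.125·(5.5, 6.75) = (0.0625, 0.78125)
g(0.0625, 0.78125) = -0.6181640625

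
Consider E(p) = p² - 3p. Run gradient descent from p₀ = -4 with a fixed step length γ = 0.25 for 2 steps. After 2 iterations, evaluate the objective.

-0.359375

E′(p) = 2p - 3
Step 1: E′(-4) = -11; p₁ = -4 − 0.25·(-11) = -1.25
Step 2: E′(-1.25) = -5.5; p₂ = -1.25 − 0.25·(-5.5) = 0.125
E(0.125) = -0.359375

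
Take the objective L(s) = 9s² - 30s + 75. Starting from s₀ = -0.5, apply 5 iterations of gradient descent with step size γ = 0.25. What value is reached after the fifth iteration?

L′(s) = 18s - 30
s₁ = -0.5 − 0.25·(-39) = 9.25
s₂ = 9.25 − 0.25·136.5 = -24.875
s₃ = -24.875 − 0.25·(-477.75) = 94.5625
s₄ = 94.5625 − 0.25·1672.125 = -323.46875
s₅ = -323.46875 − 0.25·(-5852.4375) = 1139.640625

1139.640625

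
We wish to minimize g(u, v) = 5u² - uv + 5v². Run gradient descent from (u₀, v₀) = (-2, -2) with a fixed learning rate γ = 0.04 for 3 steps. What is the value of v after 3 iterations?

∇g = (10u - v, -u + 10v)
Step 1: at (-2, -2), ∇g = (-18, -18) → (-2, -2) − 0.04·(-18, -18) = (-1.28, -1.28)
Step 2: at (-1.28, -1.28), ∇g = (-11.52, -11.52) → (-1.28, -1.28) − 0.04·(-11.52, -11.52) = (-0.8192, -0.8192)
Step 3: at (-0.8192, -0.8192), ∇g = (-7.3728, -7.3728) → (-0.8192, -0.8192) − 0.04·(-7.3728, -7.3728) = (-0.524288, -0.524288)
v = -0.524288

-0.524288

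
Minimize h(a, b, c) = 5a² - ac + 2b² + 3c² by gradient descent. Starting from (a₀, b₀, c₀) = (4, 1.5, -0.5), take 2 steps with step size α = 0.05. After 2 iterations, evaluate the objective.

6.6514421875

∇h = (10a - c, 4b, -a + 6c)
(a₁, b₁, c₁) = (4, 1.5, -0.5) − 0.05·(40.5, 6, -7) = (1.975, 1.2, -0.15)
(a₂, b₂, c₂) = (1.975, 1.2, -0.15) − 0.05·(19.9, 4.8, -2.875) = (0.98, 0.96, -0.00625)
h(0.98, 0.96, -0.00625) = 6.6514421875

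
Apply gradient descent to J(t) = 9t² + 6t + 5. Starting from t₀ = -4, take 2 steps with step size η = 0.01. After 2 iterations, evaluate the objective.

58.70673296

J′(t) = 18t + 6
t₁ = -4 − 0.01·(-66) = -3.34
t₂ = -3.34 − 0.01·(-54.12) = -2.7988
J(-2.7988) = 58.70673296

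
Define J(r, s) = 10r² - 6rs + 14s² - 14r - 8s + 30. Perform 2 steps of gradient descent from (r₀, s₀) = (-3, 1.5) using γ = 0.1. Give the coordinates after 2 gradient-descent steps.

(-6.12, 10.64)

∇J = (20r - 6s - 14, -6r + 28s - 8)
(r₁, s₁) = (-3, 1.5) − 0.1·(-83, 52) = (5.3, -3.7)
(r₂, s₂) = (5.3, -3.7) − 0.1·(114.2, -143.4) = (-6.12, 10.64)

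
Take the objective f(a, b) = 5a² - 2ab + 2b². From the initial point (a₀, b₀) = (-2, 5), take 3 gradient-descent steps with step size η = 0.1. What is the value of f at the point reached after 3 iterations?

2.49408

∇f = (10a - 2b, -2a + 4b)
Step 1: at (-2, 5), ∇f = (-30, 24) → (-2, 5) − 0.1·(-30, 24) = (1, 2.6)
Step 2: at (1, 2.6), ∇f = (4.8, 8.4) → (1, 2.6) − 0.1·(4.8, 8.4) = (0.52, 1.76)
Step 3: at (0.52, 1.76), ∇f = (1.68, 6) → (0.52, 1.76) − 0.1·(1.68, 6) = (0.352, 1.16)
f(0.352, 1.16) = 2.49408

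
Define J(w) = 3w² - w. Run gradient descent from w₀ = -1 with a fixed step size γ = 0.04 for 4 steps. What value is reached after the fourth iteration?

-0.22255872

J′(w) = 6w - 1
Step 1: J′(-1) = -7; w₁ = -1 − 0.04·(-7) = -0.72
Step 2: J′(-0.72) = -5.32; w₂ = -0.72 − 0.04·(-5.32) = -0.5072
Step 3: J′(-0.5072) = -4.0432; w₃ = -0.5072 − 0.04·(-4.0432) = -0.345472
Step 4: J′(-0.345472) = -3.072832; w₄ = -0.345472 − 0.04·(-3.072832) = -0.22255872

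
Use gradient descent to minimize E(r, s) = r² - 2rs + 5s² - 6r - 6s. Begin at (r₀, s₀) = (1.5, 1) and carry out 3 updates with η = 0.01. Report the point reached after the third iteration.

(1.646464, 0.975776)

∇E = (2r - 2s - 6, -2r + 10s - 6)
Step 1: at (1.5, 1), ∇E = (-5, 1) → (1.5, 1) − 0.01·(-5, 1) = (1.55, 0.99)
Step 2: at (1.55, 0.99), ∇E = (-4.88, 0.8) → (1.55, 0.99) − 0.01·(-4.88, 0.8) = (1.5988, 0.982)
Step 3: at (1.5988, 0.982), ∇E = (-4.7664, 0.6224) → (1.5988, 0.982) − 0.01·(-4.7664, 0.6224) = (1.646464, 0.975776)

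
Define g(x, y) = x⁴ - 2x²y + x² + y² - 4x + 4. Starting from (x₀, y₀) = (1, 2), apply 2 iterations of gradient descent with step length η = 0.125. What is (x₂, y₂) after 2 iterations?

∇g = (4x³ - 4xy + 2x - 4, -2x² + 2y)
Step 1: at (1, 2), ∇g = (-6, 2) → (1, 2) − 0.125·(-6, 2) = (1.75, 1.75)
Step 2: at (1.75, 1.75), ∇g = (8.6875, -2.625) → (1.75, 1.75) − 0.125·(8.6875, -2.625) = (0.6640625, 2.078125)

(0.6640625, 2.078125)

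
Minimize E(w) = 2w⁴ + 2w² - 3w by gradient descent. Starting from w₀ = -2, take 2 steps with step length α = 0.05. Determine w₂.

-0.59375

E′(w) = 8w³ + 4w - 3
w₁ = -2 − 0.05·(-75) = 1.75
w₂ = 1.75 − 0.05·46.875 = -0.59375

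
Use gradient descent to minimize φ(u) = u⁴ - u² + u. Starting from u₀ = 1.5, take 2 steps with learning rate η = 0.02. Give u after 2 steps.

φ′(u) = 4u³ - 2u + 1
Step 1: φ′(1.5) = 11.5; u₁ = 1.5 − 0.02·11.5 = 1.27
Step 2: φ′(1.27) = 6.653532; u₂ = 1.27 − 0.02·6.653532 = 1.13692936

1.13692936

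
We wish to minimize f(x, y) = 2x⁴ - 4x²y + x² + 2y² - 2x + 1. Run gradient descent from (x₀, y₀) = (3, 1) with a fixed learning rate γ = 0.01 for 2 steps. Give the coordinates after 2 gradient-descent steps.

(1.05903488, 1.310464)

∇f = (8x³ - 8xy + 2x - 2, -4x² + 4y)
Step 1: at (3, 1), ∇f = (196, -32) → (3, 1) − 0.01·(196, -32) = (1.04, 1.32)
Step 2: at (1.04, 1.32), ∇f = (-1.903488, 0.9536) → (1.04, 1.32) − 0.01·(-1.903488, 0.9536) = (1.05903488, 1.310464)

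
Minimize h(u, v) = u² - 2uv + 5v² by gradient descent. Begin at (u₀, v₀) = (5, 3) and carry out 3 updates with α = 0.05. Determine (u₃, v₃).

(4.216, 1.192)

∇h = (2u - 2v, -2u + 10v)
Step 1: at (5, 3), ∇h = (4, 20) → (5, 3) − 0.05·(4, 20) = (4.8, 2)
Step 2: at (4.8, 2), ∇h = (5.6, 10.4) → (4.8, 2) − 0.05·(5.6, 10.4) = (4.52, 1.48)
Step 3: at (4.52, 1.48), ∇h = (6.08, 5.76) → (4.52, 1.48) − 0.05·(6.08, 5.76) = (4.216, 1.192)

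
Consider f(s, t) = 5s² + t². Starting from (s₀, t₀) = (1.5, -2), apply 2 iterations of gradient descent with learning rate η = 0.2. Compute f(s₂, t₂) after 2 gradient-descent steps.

11.7684

∇f = (10s, 2t)
(s₁, t₁) = (1.5, -2) − 0.2·(15, -4) = (-1.5, -1.2)
(s₂, t₂) = (-1.5, -1.2) − 0.2·(-15, -2.4) = (1.5, -0.72)
f(1.5, -0.72) = 11.7684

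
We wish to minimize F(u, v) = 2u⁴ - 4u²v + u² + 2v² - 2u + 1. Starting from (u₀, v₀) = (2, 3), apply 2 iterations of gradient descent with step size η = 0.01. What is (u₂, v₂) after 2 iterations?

∇F = (8u³ - 8uv + 2u - 2, -4u² + 4v)
Step 1: at (2, 3), ∇F = (18, -4) → (2, 3) − 0.01·(18, -4) = (1.82, 3.04)
Step 2: at (1.82, 3.04), ∇F = (5.606144, -1.0896) → (1.82, 3.04) − 0.01·(5.606144, -1.0896) = (1.76393856, 3.050896)

(1.76393856, 3.050896)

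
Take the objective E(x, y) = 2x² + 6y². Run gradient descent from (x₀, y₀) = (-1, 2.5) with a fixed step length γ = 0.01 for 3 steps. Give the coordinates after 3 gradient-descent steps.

∇E = (4x, 12y)
Step 1: at (-1, 2.5), ∇E = (-4, 30) → (-1, 2.5) − 0.01·(-4, 30) = (-0.96, 2.2)
Step 2: at (-0.96, 2.2), ∇E = (-3.84, 26.4) → (-0.96, 2.2) − 0.01·(-3.84, 26.4) = (-0.9216, 1.936)
Step 3: at (-0.9216, 1.936), ∇E = (-3.6864, 23.232) → (-0.9216, 1.936) − 0.01·(-3.6864, 23.232) = (-0.884736, 1.70368)

(-0.884736, 1.70368)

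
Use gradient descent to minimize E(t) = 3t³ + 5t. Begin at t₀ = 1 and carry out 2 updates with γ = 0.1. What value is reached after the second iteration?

E′(t) = 9t² + 5
Step 1: E′(1) = 14; t₁ = 1 − 0.1·14 = -0.4
Step 2: E′(-0.4) = 6.44; t₂ = -0.4 − 0.1·6.44 = -1.044

-1.044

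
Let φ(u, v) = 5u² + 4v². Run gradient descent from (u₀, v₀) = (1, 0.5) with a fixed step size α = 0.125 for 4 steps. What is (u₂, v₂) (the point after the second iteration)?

(0.0625, 0)

∇φ = (10u, 8v)
(u₁, v₁) = (1, 0.5) − 0.125·(10, 4) = (-0.25, 0)
(u₂, v₂) = (-0.25, 0) − 0.125·(-2.5, 0) = (0.0625, 0)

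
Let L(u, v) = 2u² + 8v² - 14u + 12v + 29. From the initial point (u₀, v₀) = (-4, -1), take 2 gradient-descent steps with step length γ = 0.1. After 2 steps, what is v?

-0.84

∇L = (4u - 14, 16v + 12)
(u₁, v₁) = (-4, -1) − 0.1·(-30, -4) = (-1, -0.6)
(u₂, v₂) = (-1, -0.6) − 0.1·(-18, 2.4) = (0.8, -0.84)
v = -0.84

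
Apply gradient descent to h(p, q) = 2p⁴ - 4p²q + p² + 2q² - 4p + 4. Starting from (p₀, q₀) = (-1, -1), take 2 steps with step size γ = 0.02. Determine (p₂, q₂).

∇h = (8p³ - 8pq + 2p - 4, -4p² + 4q)
Step 1: at (-1, -1), ∇h = (-22, -8) → (-1, -1) − 0.02·(-22, -8) = (-0.56, -0.84)
Step 2: at (-0.56, -0.84), ∇h = (-10.288128, -4.6144) → (-0.56, -0.84) − 0.02·(-10.288128, -4.6144) = (-0.35423744, -0.747712)

(-0.35423744, -0.747712)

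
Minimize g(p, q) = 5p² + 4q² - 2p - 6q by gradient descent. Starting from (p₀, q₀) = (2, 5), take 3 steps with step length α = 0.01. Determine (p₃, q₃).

∇g = (10p - 2, 8q - 6)
(p₁, q₁) = (2, 5) − 0.01·(18, 34) = (1.82, 4.66)
(p₂, q₂) = (1.82, 4.66) − 0.01·(16.2, 31.28) = (1.658, 4.3472)
(p₃, q₃) = (1.658, 4.3472) − 0.01·(14.58, 28.7776) = (1.5122, 4.059424)

(1.5122, 4.059424)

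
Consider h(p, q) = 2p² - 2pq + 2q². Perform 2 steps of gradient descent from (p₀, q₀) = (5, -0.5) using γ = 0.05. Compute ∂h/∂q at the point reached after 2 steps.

∇h = (4p - 2q, -2p + 4q)
Step 1: at (5, -0.5), ∇h = (21, -12) → (5, -0.5) − 0.05·(21, -12) = (3.95, 0.1)
Step 2: at (3.95, 0.1), ∇h = (15.6, -7.5) → (3.95, 0.1) − 0.05·(15.6, -7.5) = (3.17, 0.475)
∂h/∂q at (3.17, 0.475) = -4.44

-4.44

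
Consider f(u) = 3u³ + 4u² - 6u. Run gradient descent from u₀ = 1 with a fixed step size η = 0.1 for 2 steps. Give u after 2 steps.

f′(u) = 9u² + 8u - 6
u₁ = 1 − 0.1·11 = -0.1
u₂ = -0.1 − 0.1·(-6.71) = 0.571

0.571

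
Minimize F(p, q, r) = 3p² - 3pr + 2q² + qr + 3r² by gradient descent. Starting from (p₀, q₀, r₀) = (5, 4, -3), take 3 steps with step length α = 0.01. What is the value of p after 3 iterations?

3.92354

∇F = (6p - 3r, 4q + r, -3p + q + 6r)
Step 1: at (5, 4, -3), ∇F = (39, 13, -29) → (5, 4, -3) − 0.01·(39, 13, -29) = (4.61, 3.87, -2.71)
Step 2: at (4.61, 3.87, -2.71), ∇F = (35.79, 12.77, -26.22) → (4.61, 3.87, -2.71) − 0.01·(35.79, 12.77, -26.22) = (4.2521, 3.7423, -2.4478)
Step 3: at (4.2521, 3.7423, -2.4478), ∇F = (32.856, 12.5214, -23.7008) → (4.2521, 3.7423, -2.4478) − 0.01·(32.856, 12.5214, -23.7008) = (3.92354, 3.617086, -2.210792)
p = 3.92354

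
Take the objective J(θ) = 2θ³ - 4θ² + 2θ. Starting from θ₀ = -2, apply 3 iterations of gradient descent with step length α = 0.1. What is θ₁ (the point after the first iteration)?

J′(θ) = 6θ² - 8θ + 2
θ₁ = -2 − 0.1·42 = -6.2

-6.2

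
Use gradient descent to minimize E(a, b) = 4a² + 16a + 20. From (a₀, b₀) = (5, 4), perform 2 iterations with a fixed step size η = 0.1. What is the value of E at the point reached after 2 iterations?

∇E = (8a + 16, 0)
Step 1: at (5, 4), ∇E = (56, 0) → (5, 4) − 0.1·(56, 0) = (-0.6, 4)
Step 2: at (-0.6, 4), ∇E = (11.2, 0) → (-0.6, 4) − 0.1·(11.2, 0) = (-1.72, 4)
E(-1.72, 4) = 4.3136

4.3136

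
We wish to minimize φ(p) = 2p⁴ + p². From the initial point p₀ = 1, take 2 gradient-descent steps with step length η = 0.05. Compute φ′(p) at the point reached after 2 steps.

1.312

φ′(p) = 8p³ + 2p
p₁ = 1 − 0.05·10 = 0.5
p₂ = 0.5 − 0.05·2 = 0.4
φ′(p) at (0.4) = 1.312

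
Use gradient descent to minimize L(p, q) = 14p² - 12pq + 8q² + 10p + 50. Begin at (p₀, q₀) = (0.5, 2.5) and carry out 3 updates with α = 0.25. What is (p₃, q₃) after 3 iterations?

∇L = (28p - 12q + 10, -12p + 16q)
(p₁, q₁) = (0.5, 2.5) − 0.25·(-6, 34) = (2, -6)
(p₂, q₂) = (2, -6) − 0.25·(138, -120) = (-32.5, 24)
(p₃, q₃) = (-32.5, 24) − 0.25·(-1188, 774) = (264.5, -169.5)

(264.5, -169.5)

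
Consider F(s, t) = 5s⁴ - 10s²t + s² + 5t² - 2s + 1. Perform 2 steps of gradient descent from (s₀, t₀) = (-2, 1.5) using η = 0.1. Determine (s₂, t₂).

∇F = (20s³ - 20st + 2s - 2, -10s² + 10t)
(s₁, t₁) = (-2, 1.5) − 0.1·(-106, -25) = (8.6, 4)
(s₂, t₂) = (8.6, 4) − 0.1·(12048.32, -699.6) = (-1196.232, 73.96)

(-1196.232, 73.96)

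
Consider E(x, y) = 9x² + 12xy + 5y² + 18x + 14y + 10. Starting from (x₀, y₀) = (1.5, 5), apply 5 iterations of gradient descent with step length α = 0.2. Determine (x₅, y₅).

(-6167.92368, -4445.37888)

∇E = (18x + 12y + 18, 12x + 10y + 14)
(x₁, y₁) = (1.5, 5) − 0.2·(105, 82) = (-19.5, -11.4)
(x₂, y₂) = (-19.5, -11.4) − 0.2·(-469.8, -334) = (74.46, 55.4)
(x₃, y₃) = (74.46, 55.4) − 0.2·(2023.08, 1461.52) = (-330.156, -236.904)
(x₄, y₄) = (-330.156, -236.904) − 0.2·(-8767.656, -6316.912) = (1423.3752, 1026.4784)
(x₅, y₅) = (1423.3752, 1026.4784) − 0.2·(37956.4944, 27359.2864) = (-6167.92368, -4445.37888)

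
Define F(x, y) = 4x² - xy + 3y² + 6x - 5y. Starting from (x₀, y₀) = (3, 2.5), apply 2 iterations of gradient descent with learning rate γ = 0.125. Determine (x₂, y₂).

(-0.546875, 0.9765625)

∇F = (8x - y + 6, -x + 6y - 5)
Step 1: at (3, 2.5), ∇F = (27.5, 7) → (3, 2.5) − 0.125·(27.5, 7) = (-0.4375, 1.625)
Step 2: at (-0.4375, 1.625), ∇F = (0.875, 5.1875) → (-0.4375, 1.625) − 0.125·(0.875, 5.1875) = (-0.546875, 0.9765625)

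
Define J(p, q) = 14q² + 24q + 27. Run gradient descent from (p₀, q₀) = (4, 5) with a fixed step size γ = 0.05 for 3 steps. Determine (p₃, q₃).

(4, -1.232)

∇J = (0, 28q + 24)
Step 1: at (4, 5), ∇J = (0, 164) → (4, 5) − 0.05·(0, 164) = (4, -3.2)
Step 2: at (4, -3.2), ∇J = (0, -65.6) → (4, -3.2) − 0.05·(0, -65.6) = (4, 0.08)
Step 3: at (4, 0.08), ∇J = (0, 26.24) → (4, 0.08) − 0.05·(0, 26.24) = (4, -1.232)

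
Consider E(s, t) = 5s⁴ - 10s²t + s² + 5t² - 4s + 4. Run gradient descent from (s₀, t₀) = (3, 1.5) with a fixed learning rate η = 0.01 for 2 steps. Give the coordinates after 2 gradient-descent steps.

(-1.4312384, 2.25604)

∇E = (20s³ - 20st + 2s - 4, -10s² + 10t)
Step 1: at (3, 1.5), ∇E = (452, -75) → (3, 1.5) − 0.01·(452, -75) = (-1.52, 2.25)
Step 2: at (-1.52, 2.25), ∇E = (-8.87616, -0.604) → (-1.52, 2.25) − 0.01·(-8.87616, -0.604) = (-1.4312384, 2.25604)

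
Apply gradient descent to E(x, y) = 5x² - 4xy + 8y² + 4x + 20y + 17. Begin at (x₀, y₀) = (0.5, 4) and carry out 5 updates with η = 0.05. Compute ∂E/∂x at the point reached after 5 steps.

2.11473

∇E = (10x - 4y + 4, -4x + 16y + 20)
Step 1: at (0.5, 4), ∇E = (-7, 82) → (0.5, 4) − 0.05·(-7, 82) = (0.85, -0.1)
Step 2: at (0.85, -0.1), ∇E = (12.9, 15) → (0.85, -0.1) − 0.05·(12.9, 15) = (0.205, -0.85)
Step 3: at (0.205, -0.85), ∇E = (9.45, 5.58) → (0.205, -0.85) − 0.05·(9.45, 5.58) = (-0.2675, -1.129)
Step 4: at (-0.2675, -1.129), ∇E = (5.841, 3.006) → (-0.2675, -1.129) − 0.05·(5.841, 3.006) = (-0.55955, -1.2793)
Step 5: at (-0.55955, -1.2793), ∇E = (3.5217, 1.7694) → (-0.55955, -1.2793) − 0.05·(3.5217, 1.7694) = (-0.735635, -1.36777)
∂E/∂x at (-0.735635, -1.36777) = 2.11473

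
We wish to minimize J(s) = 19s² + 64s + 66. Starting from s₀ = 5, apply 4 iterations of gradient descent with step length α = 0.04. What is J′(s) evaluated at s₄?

J′(s) = 38s + 64
Step 1: J′(5) = 254; s₁ = 5 − 0.04·254 = -5.16
Step 2: J′(-5.16) = -132.08; s₂ = -5.16 − 0.04·(-132.08) = 0.1232
Step 3: J′(0.1232) = 68.6816; s₃ = 0.1232 − 0.04·68.6816 = -2.624064
Step 4: J′(-2.624064) = -35.714432; s₄ = -2.624064 − 0.04·(-35.714432) = -1.19548672
J′(s) at (-1.19548672) = 18.57150464

18.57150464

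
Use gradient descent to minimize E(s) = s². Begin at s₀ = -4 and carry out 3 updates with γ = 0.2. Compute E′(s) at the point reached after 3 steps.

E′(s) = 2s
Step 1: E′(-4) = -8; s₁ = -4 − 0.2·(-8) = -2.4
Step 2: E′(-2.4) = -4.8; s₂ = -2.4 − 0.2·(-4.8) = -1.44
Step 3: E′(-1.44) = -2.88; s₃ = -1.44 − 0.2·(-2.88) = -0.864
E′(s) at (-0.864) = -1.728

-1.728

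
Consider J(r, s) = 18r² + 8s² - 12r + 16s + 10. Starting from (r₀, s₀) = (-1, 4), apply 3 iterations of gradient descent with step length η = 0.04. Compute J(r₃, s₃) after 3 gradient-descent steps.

∇J = (36r - 12, 16s + 16)
Step 1: at (-1, 4), ∇J = (-48, 80) → (-1, 4) − 0.04·(-48, 80) = (0.92, 0.8)
Step 2: at (0.92, 0.8), ∇J = (21.12, 28.8) → (0.92, 0.8) − 0.04·(21.12, 28.8) = (0.0752, -0.352)
Step 3: at (0.0752, -0.352), ∇J = (-9.2928, 10.368) → (0.0752, -0.352) − 0.04·(-9.2928, 10.368) = (0.446912, -0.76672)
J(0.446912, -0.76672) = 0.667558510592

0.667558510592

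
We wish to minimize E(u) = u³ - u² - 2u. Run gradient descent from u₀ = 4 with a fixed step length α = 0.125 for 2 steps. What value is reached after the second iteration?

E′(u) = 3u² - 2u - 2
Step 1: E′(4) = 38; u₁ = 4 − 0.125·38 = -0.75
Step 2: E′(-0.75) = 1.1875; u₂ = -0.75 − 0.125·1.1875 = -0.8984375

-0.8984375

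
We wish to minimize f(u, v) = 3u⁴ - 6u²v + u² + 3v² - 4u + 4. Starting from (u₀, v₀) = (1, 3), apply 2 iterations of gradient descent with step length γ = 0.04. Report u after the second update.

0.42934528

∇f = (12u³ - 12uv + 2u - 4, -6u² + 6v)
(u₁, v₁) = (1, 3) − 0.04·(-26, 12) = (2.04, 2.52)
(u₂, v₂) = (2.04, 2.52) − 0.04·(40.266368, -9.8496) = (0.42934528, 2.913984)
u = 0.42934528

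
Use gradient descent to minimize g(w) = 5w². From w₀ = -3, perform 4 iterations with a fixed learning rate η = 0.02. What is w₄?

g′(w) = 10w
Step 1: g′(-3) = -30; w₁ = -3 − 0.02·(-30) = -2.4
Step 2: g′(-2.4) = -24; w₂ = -2.4 − 0.02·(-24) = -1.92
Step 3: g′(-1.92) = -19.2; w₃ = -1.92 − 0.02·(-19.2) = -1.536
Step 4: g′(-1.536) = -15.36; w₄ = -1.536 − 0.02·(-15.36) = -1.2288

-1.2288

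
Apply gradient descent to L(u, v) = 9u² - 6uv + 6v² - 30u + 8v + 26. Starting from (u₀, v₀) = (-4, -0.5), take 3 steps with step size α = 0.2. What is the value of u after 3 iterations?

∇L = (18u - 6v - 30, -6u + 12v + 8)
Step 1: at (-4, -0.5), ∇L = (-99, 26) → (-4, -0.5) − 0.2·(-99, 26) = (15.8, -5.7)
Step 2: at (15.8, -5.7), ∇L = (288.6, -155.2) → (15.8, -5.7) − 0.2·(288.6, -155.2) = (-41.92, 25.34)
Step 3: at (-41.92, 25.34), ∇L = (-936.6, 563.6) → (-41.92, 25.34) − 0.2·(-936.6, 563.6) = (145.4, -87.38)
u = 145.4

145.4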